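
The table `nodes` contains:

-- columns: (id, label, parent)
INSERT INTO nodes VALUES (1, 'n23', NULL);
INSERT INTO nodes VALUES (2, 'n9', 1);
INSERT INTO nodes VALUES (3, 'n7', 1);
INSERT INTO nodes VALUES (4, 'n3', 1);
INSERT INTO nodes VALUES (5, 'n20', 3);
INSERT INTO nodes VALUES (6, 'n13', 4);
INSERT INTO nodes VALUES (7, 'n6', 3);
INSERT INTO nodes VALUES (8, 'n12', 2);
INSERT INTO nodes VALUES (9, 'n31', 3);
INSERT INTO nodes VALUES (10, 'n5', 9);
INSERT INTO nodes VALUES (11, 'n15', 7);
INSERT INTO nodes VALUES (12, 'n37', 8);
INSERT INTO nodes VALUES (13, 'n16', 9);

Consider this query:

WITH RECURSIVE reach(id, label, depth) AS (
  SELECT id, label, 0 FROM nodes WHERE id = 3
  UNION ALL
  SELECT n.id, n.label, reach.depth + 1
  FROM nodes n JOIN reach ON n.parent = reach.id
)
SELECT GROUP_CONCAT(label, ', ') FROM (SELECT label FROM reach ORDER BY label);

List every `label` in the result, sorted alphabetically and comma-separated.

n15, n16, n20, n31, n5, n6, n7

Base: id=3 (n7) at depth 0.
Iteration 1: rows with parent in {3} -> n20 (id 5, depth 1), n6 (id 7, depth 1), n31 (id 9, depth 1).
Iteration 2: rows with parent in {5,7,9} -> n5 (id 10, depth 2), n15 (id 11, depth 2), n16 (id 13, depth 2).
Iteration 3: no rows with parent in {10,11,13}; recursion stops.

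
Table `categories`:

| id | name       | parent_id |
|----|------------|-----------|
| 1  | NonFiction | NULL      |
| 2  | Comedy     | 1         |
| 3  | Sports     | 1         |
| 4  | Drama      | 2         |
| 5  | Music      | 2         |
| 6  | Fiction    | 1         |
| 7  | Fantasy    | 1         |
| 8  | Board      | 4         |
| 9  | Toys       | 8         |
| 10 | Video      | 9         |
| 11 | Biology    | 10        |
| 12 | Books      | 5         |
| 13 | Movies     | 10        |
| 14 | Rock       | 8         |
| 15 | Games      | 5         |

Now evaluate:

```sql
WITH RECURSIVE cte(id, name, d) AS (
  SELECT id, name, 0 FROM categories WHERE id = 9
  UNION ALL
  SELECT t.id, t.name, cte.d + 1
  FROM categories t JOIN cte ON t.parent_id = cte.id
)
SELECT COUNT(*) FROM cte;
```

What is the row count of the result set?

Base: id=9 (Toys) at d 0.
Iteration 1: rows with parent_id in {9} -> Video (id 10, d 1).
Iteration 2: rows with parent_id in {10} -> Biology (id 11, d 2), Movies (id 13, d 2).
Iteration 3: no rows with parent_id in {11,13}; recursion stops.
Total rows emitted: 4.

4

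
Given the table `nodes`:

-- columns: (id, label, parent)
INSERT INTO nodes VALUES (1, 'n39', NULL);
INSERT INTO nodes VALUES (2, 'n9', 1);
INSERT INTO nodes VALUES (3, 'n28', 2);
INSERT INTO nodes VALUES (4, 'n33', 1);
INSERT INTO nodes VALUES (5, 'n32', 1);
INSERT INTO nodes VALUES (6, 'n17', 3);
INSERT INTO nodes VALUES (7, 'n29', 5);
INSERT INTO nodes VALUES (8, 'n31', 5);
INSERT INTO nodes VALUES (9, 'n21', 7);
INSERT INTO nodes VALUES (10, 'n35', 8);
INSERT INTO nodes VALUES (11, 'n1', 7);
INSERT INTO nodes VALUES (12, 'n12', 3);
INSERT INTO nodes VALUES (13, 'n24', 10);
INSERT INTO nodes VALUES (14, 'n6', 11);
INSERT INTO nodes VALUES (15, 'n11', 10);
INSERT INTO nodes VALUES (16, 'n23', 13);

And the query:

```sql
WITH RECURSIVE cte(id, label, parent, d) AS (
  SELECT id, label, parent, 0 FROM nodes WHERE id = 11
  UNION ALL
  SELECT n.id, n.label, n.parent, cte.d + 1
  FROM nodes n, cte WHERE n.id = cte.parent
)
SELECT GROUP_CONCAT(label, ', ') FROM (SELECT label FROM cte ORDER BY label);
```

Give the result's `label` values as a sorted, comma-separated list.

n1, n29, n32, n39

Base: id=11 (n1), parent=7, d 0.
Iteration 1: join on id=7 -> n29 (id 7, parent=5, d 1).
Iteration 2: join on id=5 -> n32 (id 5, parent=1, d 2).
Iteration 3: join on id=1 -> n39 (id 1, parent=NULL, d 3).
Iteration 4: parent is NULL; no match; recursion stops.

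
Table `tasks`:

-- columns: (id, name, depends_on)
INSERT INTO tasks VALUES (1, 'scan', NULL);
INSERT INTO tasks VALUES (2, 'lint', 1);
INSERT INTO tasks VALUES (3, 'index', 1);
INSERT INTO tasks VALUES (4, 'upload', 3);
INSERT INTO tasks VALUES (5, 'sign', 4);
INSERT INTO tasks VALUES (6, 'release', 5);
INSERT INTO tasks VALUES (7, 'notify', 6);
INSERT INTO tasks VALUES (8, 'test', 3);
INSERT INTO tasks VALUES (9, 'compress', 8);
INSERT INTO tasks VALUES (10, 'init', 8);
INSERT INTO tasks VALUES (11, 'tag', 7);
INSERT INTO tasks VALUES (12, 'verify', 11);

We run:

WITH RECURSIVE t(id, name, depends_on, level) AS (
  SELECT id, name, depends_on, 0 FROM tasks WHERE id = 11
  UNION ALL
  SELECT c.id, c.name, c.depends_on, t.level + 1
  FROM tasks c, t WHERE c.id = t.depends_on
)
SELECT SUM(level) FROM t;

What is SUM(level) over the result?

Base: id=11 (tag), depends_on=7, level 0.
Iteration 1: join on id=7 -> notify (id 7, depends_on=6, level 1).
Iteration 2: join on id=6 -> release (id 6, depends_on=5, level 2).
Iteration 3: join on id=5 -> sign (id 5, depends_on=4, level 3).
Iteration 4: join on id=4 -> upload (id 4, depends_on=3, level 4).
Iteration 5: join on id=3 -> index (id 3, depends_on=1, level 5).
Iteration 6: join on id=1 -> scan (id 1, depends_on=NULL, level 6).
Iteration 7: depends_on is NULL; no match; recursion stops.
SUM(level) = 0 + 1 + 2 + 3 + 4 + 5 + 6 = 21.

21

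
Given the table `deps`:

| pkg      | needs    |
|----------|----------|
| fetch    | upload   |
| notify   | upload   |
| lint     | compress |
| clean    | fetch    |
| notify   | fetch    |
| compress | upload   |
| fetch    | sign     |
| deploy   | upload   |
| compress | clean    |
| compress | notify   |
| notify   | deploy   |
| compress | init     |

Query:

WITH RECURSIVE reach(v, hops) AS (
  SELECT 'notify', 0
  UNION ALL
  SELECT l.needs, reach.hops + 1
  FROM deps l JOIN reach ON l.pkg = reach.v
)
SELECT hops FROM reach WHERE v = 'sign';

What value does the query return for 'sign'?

2

Base: (notify, hops=0).
Iteration 1: edges from {notify} -> (deploy, hops=1), (fetch, hops=1), (upload, hops=1).
Iteration 2: edges from {deploy,fetch,upload} -> (sign, hops=2), (upload, hops=2) x2. [UNION ALL keeps all 3 new rows, including repeats]
Iteration 3: no outgoing edges from {sign,upload}; recursion stops.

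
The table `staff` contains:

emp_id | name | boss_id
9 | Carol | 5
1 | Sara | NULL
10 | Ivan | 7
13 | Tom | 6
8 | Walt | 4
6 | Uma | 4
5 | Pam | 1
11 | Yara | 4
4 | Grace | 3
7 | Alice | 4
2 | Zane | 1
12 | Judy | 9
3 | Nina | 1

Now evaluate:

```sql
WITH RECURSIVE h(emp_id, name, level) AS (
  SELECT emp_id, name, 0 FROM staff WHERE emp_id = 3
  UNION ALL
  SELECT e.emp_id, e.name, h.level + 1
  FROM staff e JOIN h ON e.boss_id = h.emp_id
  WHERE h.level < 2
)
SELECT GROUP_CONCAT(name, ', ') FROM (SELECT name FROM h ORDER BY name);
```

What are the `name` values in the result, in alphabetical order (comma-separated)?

Alice, Grace, Nina, Uma, Walt, Yara

Base: emp_id=3 (Nina) at level 0.
Iteration 1: rows with boss_id in {3} -> Grace (id 4, level 1).
Iteration 2: rows with boss_id in {4} -> Uma (id 6, level 2), Alice (id 7, level 2), Walt (id 8, level 2), Yara (id 11, level 2).
Iteration 3: level < 2 fails for all current rows; recursion stops.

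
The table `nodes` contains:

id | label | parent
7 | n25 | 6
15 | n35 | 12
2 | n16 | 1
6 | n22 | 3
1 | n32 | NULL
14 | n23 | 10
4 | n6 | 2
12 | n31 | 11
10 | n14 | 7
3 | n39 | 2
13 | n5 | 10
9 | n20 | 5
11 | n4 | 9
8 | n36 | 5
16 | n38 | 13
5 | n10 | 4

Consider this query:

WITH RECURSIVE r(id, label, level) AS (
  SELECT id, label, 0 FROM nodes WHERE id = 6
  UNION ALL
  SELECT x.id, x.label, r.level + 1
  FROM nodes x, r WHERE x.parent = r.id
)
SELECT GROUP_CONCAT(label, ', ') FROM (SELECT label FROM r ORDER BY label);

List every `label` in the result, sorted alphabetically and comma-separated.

n14, n22, n23, n25, n38, n5

Base: id=6 (n22) at level 0.
Iteration 1: rows with parent in {6} -> n25 (id 7, level 1).
Iteration 2: rows with parent in {7} -> n14 (id 10, level 2).
Iteration 3: rows with parent in {10} -> n5 (id 13, level 3), n23 (id 14, level 3).
Iteration 4: rows with parent in {13,14} -> n38 (id 16, level 4).
Iteration 5: no rows with parent in {16}; recursion stops.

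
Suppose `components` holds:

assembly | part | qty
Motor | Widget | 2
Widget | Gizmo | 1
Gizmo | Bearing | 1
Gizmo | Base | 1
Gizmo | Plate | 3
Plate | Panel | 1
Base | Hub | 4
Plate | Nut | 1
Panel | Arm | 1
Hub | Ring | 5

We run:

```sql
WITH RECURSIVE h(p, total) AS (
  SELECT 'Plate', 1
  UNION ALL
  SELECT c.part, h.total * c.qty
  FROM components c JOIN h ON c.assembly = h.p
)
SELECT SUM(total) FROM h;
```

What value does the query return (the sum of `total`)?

Base: (Plate, total=1).
Iteration 1: components of {Plate} -> Nut = 1*1 = 1, Panel = 1*1 = 1.
Iteration 2: components of {Nut,Panel} -> Arm = 1*1 = 1.
Iteration 3: no further components; recursion stops.
SUM(total) = 1 + 1 + 1 + 1 = 4.

4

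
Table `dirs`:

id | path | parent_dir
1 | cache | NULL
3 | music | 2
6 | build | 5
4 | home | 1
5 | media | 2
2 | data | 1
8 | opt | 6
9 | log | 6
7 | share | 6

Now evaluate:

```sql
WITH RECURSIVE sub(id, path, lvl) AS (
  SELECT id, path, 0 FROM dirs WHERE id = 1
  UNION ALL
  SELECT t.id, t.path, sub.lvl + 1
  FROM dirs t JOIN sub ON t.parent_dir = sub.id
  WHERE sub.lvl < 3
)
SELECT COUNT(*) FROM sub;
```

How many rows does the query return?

6

Base: id=1 (cache) at lvl 0.
Iteration 1: rows with parent_dir in {1} -> data (id 2, lvl 1), home (id 4, lvl 1).
Iteration 2: rows with parent_dir in {2,4} -> music (id 3, lvl 2), media (id 5, lvl 2).
Iteration 3: rows with parent_dir in {3,5} -> build (id 6, lvl 3).
Iteration 4: lvl < 3 fails for all current rows; recursion stops.
Total rows emitted: 6.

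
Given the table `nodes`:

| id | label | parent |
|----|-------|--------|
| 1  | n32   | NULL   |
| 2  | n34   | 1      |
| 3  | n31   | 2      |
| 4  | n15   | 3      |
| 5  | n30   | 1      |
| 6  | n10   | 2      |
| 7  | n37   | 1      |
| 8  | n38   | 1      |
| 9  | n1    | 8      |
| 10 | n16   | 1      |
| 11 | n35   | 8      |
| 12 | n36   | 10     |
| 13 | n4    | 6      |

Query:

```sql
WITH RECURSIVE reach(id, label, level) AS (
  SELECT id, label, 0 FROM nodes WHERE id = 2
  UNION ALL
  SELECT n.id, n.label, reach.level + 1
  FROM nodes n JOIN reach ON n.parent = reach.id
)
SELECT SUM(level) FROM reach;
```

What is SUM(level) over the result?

Base: id=2 (n34) at level 0.
Iteration 1: rows with parent in {2} -> n31 (id 3, level 1), n10 (id 6, level 1).
Iteration 2: rows with parent in {3,6} -> n15 (id 4, level 2), n4 (id 13, level 2).
Iteration 3: no rows with parent in {4,13}; recursion stops.
SUM(level) = 0 + 1 + 1 + 2 + 2 = 6.

6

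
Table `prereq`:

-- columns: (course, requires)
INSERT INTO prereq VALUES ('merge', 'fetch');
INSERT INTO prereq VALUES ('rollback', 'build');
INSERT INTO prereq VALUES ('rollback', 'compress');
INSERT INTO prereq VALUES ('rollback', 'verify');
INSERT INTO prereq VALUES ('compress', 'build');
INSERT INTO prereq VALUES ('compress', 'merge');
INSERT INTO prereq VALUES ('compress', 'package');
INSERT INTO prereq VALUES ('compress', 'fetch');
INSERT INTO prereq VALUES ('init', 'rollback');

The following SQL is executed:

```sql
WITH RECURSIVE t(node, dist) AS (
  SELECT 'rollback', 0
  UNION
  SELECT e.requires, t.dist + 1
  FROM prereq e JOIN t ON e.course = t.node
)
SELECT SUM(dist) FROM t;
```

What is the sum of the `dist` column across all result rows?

Base: (rollback, dist=0).
Iteration 1: edges from {rollback} -> (build, dist=1), (compress, dist=1), (verify, dist=1).
Iteration 2: edges from {build,compress,verify} -> (build, dist=2), (fetch, dist=2), (merge, dist=2), (package, dist=2).
Iteration 3: edges from {build,fetch,merge,package} -> (fetch, dist=3).
Iteration 4: no outgoing edges from {fetch}; recursion stops.
SUM(dist) = 0 + 1 + 1 + 1 + 2 + 2 + 2 + 2 + 3 = 14.

14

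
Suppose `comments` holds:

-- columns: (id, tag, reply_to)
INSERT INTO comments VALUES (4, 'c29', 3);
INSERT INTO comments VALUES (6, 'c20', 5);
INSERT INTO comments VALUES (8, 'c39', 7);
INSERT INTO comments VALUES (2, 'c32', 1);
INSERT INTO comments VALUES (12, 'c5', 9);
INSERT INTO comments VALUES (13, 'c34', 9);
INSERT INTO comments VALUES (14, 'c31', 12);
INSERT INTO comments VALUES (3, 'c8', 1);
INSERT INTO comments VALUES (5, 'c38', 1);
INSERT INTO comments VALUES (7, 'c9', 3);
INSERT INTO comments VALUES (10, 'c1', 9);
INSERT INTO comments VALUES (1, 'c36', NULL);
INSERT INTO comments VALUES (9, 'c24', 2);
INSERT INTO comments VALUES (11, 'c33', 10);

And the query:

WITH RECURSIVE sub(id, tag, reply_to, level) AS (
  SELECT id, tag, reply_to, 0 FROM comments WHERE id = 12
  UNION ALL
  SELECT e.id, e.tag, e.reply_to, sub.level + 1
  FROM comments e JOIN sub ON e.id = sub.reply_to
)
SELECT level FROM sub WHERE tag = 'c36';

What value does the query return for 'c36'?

3

Base: id=12 (c5), reply_to=9, level 0.
Iteration 1: join on id=9 -> c24 (id 9, reply_to=2, level 1).
Iteration 2: join on id=2 -> c32 (id 2, reply_to=1, level 2).
Iteration 3: join on id=1 -> c36 (id 1, reply_to=NULL, level 3).
Iteration 4: reply_to is NULL; no match; recursion stops.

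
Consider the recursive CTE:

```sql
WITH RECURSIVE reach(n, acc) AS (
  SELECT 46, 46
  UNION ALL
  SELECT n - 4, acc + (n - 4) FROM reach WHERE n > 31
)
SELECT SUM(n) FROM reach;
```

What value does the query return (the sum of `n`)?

Base: n=46, acc=46.
Iteration 1: 46 > 31 holds -> n = 46 - 4 = 42, acc = 46 + 42 = 88.
Iteration 2: 42 > 31 holds -> n = 42 - 4 = 38, acc = 88 + 38 = 126.
Iteration 3: 38 > 31 holds -> n = 38 - 4 = 34, acc = 126 + 34 = 160.
Iteration 4: 34 > 31 holds -> n = 34 - 4 = 30, acc = 160 + 30 = 190.
Iteration 5: 30 > 31 fails; recursion stops.
SUM(n) = 46 + 42 + 38 + 34 + 30 = 190.

190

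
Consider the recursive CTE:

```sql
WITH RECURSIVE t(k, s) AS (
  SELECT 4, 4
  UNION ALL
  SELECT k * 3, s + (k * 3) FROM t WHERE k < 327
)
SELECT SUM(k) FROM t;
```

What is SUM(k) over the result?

1456

Base: k=4, s=4.
Iteration 1: 4 < 327 holds -> k = 4 * 3 = 12, s = 4 + 12 = 16.
Iteration 2: 12 < 327 holds -> k = 12 * 3 = 36, s = 16 + 36 = 52.
Iteration 3: 36 < 327 holds -> k = 36 * 3 = 108, s = 52 + 108 = 160.
Iteration 4: 108 < 327 holds -> k = 108 * 3 = 324, s = 160 + 324 = 484.
Iteration 5: 324 < 327 holds -> k = 324 * 3 = 972, s = 484 + 972 = 1456.
Iteration 6: 972 < 327 fails; recursion stops.
SUM(k) = 4 + 12 + 36 + 108 + 324 + 972 = 1456.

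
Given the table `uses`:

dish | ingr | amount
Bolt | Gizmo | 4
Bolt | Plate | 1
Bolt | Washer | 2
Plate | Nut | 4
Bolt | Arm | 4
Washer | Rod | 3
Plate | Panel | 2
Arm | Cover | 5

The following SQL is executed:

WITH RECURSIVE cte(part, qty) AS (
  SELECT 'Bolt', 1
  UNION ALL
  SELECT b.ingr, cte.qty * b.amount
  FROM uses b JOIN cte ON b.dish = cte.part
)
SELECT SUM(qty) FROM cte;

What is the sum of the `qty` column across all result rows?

44

Base: (Bolt, qty=1).
Iteration 1: components of {Bolt} -> Arm = 1*4 = 4, Gizmo = 1*4 = 4, Plate = 1*1 = 1, Washer = 1*2 = 2.
Iteration 2: components of {Arm,Gizmo,Plate,Washer} -> Cover = 4*5 = 20, Nut = 1*4 = 4, Panel = 1*2 = 2, Rod = 2*3 = 6.
Iteration 3: no further components; recursion stops.
SUM(qty) = 1 + 4 + 1 + 2 + 4 + 4 + 2 + 6 + 20 = 44.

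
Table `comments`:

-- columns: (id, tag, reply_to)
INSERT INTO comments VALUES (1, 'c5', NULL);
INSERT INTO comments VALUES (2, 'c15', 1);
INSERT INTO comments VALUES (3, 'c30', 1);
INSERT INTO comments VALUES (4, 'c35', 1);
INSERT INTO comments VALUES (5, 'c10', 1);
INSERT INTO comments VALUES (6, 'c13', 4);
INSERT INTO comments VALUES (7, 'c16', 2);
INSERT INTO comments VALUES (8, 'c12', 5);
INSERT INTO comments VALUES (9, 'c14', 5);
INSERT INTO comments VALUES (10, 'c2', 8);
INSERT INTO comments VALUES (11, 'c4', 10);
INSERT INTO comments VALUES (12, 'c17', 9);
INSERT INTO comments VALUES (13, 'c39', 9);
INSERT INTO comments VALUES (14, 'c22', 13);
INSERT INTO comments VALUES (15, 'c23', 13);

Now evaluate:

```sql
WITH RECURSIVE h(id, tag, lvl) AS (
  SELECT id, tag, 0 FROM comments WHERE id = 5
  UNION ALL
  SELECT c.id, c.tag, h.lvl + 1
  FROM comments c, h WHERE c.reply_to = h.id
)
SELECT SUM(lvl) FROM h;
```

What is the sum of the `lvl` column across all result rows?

Base: id=5 (c10) at lvl 0.
Iteration 1: rows with reply_to in {5} -> c12 (id 8, lvl 1), c14 (id 9, lvl 1).
Iteration 2: rows with reply_to in {8,9} -> c2 (id 10, lvl 2), c17 (id 12, lvl 2), c39 (id 13, lvl 2).
Iteration 3: rows with reply_to in {10,12,13} -> c4 (id 11, lvl 3), c22 (id 14, lvl 3), c23 (id 15, lvl 3).
Iteration 4: no rows with reply_to in {11,14,15}; recursion stops.
SUM(lvl) = 0 + 1 + 1 + 2 + 2 + 2 + 3 + 3 + 3 = 17.

17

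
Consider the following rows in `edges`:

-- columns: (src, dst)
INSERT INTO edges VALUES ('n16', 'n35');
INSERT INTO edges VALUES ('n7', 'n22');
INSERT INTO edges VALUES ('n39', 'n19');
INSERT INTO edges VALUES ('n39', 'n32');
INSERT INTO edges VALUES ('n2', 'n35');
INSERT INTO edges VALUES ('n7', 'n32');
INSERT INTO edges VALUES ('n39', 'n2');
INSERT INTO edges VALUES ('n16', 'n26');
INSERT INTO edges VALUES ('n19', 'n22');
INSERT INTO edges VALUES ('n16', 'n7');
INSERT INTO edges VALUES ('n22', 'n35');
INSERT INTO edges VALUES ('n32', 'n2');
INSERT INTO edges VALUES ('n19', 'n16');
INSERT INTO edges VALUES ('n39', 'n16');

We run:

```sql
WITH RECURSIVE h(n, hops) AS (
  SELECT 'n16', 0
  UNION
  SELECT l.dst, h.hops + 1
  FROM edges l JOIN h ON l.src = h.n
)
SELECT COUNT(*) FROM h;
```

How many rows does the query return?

9

Base: (n16, hops=0).
Iteration 1: edges from {n16} -> (n26, hops=1), (n35, hops=1), (n7, hops=1).
Iteration 2: edges from {n26,n35,n7} -> (n22, hops=2), (n32, hops=2).
Iteration 3: edges from {n22,n32} -> (n2, hops=3), (n35, hops=3).
Iteration 4: edges from {n2,n35} -> (n35, hops=4).
Iteration 5: no outgoing edges from {n35}; recursion stops.
Total rows emitted: 9.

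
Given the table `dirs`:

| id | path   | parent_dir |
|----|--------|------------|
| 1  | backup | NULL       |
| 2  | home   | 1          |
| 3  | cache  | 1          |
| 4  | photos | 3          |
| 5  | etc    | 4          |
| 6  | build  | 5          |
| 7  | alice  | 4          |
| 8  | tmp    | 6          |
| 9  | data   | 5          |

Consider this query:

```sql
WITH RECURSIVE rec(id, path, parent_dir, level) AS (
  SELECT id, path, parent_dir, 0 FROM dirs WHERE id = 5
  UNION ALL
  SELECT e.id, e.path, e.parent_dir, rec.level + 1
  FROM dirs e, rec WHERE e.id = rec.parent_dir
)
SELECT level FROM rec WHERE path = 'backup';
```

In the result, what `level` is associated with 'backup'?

Base: id=5 (etc), parent_dir=4, level 0.
Iteration 1: join on id=4 -> photos (id 4, parent_dir=3, level 1).
Iteration 2: join on id=3 -> cache (id 3, parent_dir=1, level 2).
Iteration 3: join on id=1 -> backup (id 1, parent_dir=NULL, level 3).
Iteration 4: parent_dir is NULL; no match; recursion stops.

3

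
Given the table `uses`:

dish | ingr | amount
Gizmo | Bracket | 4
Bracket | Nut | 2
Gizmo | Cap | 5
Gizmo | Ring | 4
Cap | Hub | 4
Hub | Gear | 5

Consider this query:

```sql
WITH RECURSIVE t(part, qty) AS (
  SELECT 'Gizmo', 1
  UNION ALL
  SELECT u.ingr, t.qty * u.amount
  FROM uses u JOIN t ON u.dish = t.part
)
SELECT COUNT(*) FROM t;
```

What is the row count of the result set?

7

Base: (Gizmo, qty=1).
Iteration 1: components of {Gizmo} -> Bracket = 1*4 = 4, Cap = 1*5 = 5, Ring = 1*4 = 4.
Iteration 2: components of {Bracket,Cap,Ring} -> Hub = 5*4 = 20, Nut = 4*2 = 8.
Iteration 3: components of {Hub,Nut} -> Gear = 20*5 = 100.
Iteration 4: no further components; recursion stops.
Total rows emitted: 7.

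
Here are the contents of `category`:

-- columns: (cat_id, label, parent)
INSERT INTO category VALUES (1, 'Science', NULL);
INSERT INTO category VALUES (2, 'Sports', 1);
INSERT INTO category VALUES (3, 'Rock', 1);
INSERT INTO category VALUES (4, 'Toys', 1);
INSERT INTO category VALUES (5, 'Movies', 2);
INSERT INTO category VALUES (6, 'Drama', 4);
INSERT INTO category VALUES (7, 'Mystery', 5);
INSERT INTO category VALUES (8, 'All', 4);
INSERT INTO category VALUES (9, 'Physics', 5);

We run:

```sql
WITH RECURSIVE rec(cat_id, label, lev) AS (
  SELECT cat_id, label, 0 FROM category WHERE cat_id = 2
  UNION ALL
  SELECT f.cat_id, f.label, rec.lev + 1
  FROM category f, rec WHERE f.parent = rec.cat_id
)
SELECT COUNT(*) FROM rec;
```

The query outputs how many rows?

Base: cat_id=2 (Sports) at lev 0.
Iteration 1: rows with parent in {2} -> Movies (id 5, lev 1).
Iteration 2: rows with parent in {5} -> Mystery (id 7, lev 2), Physics (id 9, lev 2).
Iteration 3: no rows with parent in {7,9}; recursion stops.
Total rows emitted: 4.

4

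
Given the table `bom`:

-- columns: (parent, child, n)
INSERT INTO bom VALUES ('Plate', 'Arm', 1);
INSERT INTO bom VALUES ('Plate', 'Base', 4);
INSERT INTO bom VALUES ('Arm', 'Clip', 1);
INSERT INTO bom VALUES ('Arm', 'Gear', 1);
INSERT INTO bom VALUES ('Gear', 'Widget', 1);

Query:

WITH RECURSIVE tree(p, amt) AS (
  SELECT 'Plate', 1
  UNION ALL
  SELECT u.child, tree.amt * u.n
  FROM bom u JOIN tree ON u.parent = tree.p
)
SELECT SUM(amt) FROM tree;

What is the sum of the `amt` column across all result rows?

Base: (Plate, amt=1).
Iteration 1: components of {Plate} -> Arm = 1*1 = 1, Base = 1*4 = 4.
Iteration 2: components of {Arm,Base} -> Clip = 1*1 = 1, Gear = 1*1 = 1.
Iteration 3: components of {Clip,Gear} -> Widget = 1*1 = 1.
Iteration 4: no further components; recursion stops.
SUM(amt) = 1 + 1 + 4 + 1 + 1 + 1 = 9.

9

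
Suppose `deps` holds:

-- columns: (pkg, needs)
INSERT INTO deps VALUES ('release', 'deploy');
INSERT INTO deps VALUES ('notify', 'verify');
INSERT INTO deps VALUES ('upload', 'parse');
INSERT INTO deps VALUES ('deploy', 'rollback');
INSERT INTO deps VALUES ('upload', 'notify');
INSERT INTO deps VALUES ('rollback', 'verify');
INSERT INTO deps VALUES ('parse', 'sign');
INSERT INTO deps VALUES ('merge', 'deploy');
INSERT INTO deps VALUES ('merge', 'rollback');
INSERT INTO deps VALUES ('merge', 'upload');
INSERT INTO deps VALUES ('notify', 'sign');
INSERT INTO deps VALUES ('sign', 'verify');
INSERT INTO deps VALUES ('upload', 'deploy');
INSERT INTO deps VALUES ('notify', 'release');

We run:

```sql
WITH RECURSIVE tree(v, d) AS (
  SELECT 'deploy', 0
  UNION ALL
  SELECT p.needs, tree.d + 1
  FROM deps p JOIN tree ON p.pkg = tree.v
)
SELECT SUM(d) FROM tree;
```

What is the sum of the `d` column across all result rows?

3

Base: (deploy, d=0).
Iteration 1: edges from {deploy} -> (rollback, d=1).
Iteration 2: edges from {rollback} -> (verify, d=2).
Iteration 3: no outgoing edges from {verify}; recursion stops.
SUM(d) = 0 + 1 + 2 = 3.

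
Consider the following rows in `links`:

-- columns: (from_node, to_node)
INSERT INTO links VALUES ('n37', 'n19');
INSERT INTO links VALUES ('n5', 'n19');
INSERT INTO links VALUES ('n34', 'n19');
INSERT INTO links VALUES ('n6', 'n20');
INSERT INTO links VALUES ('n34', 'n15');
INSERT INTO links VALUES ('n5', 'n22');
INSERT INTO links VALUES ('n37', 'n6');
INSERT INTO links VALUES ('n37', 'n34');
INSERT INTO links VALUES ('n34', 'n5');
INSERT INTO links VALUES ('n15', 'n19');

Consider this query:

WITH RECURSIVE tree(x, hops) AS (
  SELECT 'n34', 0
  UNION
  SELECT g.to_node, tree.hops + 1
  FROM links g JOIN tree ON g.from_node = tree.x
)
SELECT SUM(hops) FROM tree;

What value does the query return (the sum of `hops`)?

7

Base: (n34, hops=0).
Iteration 1: edges from {n34} -> (n15, hops=1), (n19, hops=1), (n5, hops=1).
Iteration 2: edges from {n15,n19,n5} -> (n19, hops=2), (n22, hops=2). [UNION drops 1 duplicate row(s)]
Iteration 3: no outgoing edges from {n19,n22}; recursion stops.
SUM(hops) = 0 + 1 + 1 + 1 + 2 + 2 = 7.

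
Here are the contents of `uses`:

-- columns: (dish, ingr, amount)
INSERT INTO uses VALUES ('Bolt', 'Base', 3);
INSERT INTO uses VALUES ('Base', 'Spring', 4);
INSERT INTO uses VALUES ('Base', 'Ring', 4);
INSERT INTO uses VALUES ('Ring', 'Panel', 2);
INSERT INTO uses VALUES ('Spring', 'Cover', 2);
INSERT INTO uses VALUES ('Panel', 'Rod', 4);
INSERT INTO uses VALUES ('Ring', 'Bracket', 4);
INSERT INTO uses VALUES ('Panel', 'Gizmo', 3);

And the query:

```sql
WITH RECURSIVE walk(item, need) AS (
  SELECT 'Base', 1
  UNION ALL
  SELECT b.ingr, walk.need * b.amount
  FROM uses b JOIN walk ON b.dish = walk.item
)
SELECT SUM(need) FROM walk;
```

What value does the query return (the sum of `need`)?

97

Base: (Base, need=1).
Iteration 1: components of {Base} -> Ring = 1*4 = 4, Spring = 1*4 = 4.
Iteration 2: components of {Ring,Spring} -> Bracket = 4*4 = 16, Cover = 4*2 = 8, Panel = 4*2 = 8.
Iteration 3: components of {Bracket,Cover,Panel} -> Gizmo = 8*3 = 24, Rod = 8*4 = 32.
Iteration 4: no further components; recursion stops.
SUM(need) = 1 + 4 + 4 + 8 + 8 + 16 + 32 + 24 = 97.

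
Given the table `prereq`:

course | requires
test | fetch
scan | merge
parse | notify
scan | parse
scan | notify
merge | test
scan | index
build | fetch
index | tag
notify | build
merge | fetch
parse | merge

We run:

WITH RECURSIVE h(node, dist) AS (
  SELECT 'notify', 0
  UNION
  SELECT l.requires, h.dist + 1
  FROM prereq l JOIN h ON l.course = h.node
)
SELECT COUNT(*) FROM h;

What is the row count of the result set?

Base: (notify, dist=0).
Iteration 1: edges from {notify} -> (build, dist=1).
Iteration 2: edges from {build} -> (fetch, dist=2).
Iteration 3: no outgoing edges from {fetch}; recursion stops.
Total rows emitted: 3.

3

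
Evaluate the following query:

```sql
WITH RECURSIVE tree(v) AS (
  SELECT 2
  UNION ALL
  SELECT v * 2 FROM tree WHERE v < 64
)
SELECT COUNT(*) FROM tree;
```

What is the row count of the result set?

6

Base: v=2.
Iteration 1: 2 < 64 holds -> v = 2 * 2 = 4.
Iteration 2: 4 < 64 holds -> v = 4 * 2 = 8.
Iteration 3: 8 < 64 holds -> v = 8 * 2 = 16.
Iteration 4: 16 < 64 holds -> v = 16 * 2 = 32.
Iteration 5: 32 < 64 holds -> v = 32 * 2 = 64.
Iteration 6: 64 < 64 fails; recursion stops.
Total rows emitted: 6.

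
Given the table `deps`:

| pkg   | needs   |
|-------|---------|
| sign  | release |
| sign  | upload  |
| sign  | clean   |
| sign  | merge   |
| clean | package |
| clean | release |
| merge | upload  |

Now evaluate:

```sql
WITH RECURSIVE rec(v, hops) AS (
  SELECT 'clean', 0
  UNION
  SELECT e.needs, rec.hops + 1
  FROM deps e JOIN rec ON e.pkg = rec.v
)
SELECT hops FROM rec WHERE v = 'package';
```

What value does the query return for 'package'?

1

Base: (clean, hops=0).
Iteration 1: edges from {clean} -> (package, hops=1), (release, hops=1).
Iteration 2: no outgoing edges from {package,release}; recursion stops.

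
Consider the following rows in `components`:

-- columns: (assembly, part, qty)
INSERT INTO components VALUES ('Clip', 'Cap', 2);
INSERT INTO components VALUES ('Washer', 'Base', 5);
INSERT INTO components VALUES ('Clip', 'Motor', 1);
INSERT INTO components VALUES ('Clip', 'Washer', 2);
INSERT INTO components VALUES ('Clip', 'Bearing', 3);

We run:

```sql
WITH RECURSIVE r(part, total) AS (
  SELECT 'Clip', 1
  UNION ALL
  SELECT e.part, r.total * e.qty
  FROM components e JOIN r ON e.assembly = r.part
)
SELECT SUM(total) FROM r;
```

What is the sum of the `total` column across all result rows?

19

Base: (Clip, total=1).
Iteration 1: components of {Clip} -> Bearing = 1*3 = 3, Cap = 1*2 = 2, Motor = 1*1 = 1, Washer = 1*2 = 2.
Iteration 2: components of {Bearing,Cap,Motor,Washer} -> Base = 2*5 = 10.
Iteration 3: no further components; recursion stops.
SUM(total) = 1 + 3 + 1 + 2 + 2 + 10 = 19.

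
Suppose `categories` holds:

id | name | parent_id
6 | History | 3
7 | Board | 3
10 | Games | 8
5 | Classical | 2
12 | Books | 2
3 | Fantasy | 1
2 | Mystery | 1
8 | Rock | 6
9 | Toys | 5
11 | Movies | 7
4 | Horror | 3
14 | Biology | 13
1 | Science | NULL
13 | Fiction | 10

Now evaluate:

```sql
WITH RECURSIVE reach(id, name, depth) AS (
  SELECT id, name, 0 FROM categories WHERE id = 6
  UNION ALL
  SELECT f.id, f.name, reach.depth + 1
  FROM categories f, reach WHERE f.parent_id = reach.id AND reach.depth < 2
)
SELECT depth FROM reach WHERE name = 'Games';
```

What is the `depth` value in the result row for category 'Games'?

Base: id=6 (History) at depth 0.
Iteration 1: rows with parent_id in {6} -> Rock (id 8, depth 1).
Iteration 2: rows with parent_id in {8} -> Games (id 10, depth 2).
Iteration 3: depth < 2 fails for all current rows; recursion stops.

2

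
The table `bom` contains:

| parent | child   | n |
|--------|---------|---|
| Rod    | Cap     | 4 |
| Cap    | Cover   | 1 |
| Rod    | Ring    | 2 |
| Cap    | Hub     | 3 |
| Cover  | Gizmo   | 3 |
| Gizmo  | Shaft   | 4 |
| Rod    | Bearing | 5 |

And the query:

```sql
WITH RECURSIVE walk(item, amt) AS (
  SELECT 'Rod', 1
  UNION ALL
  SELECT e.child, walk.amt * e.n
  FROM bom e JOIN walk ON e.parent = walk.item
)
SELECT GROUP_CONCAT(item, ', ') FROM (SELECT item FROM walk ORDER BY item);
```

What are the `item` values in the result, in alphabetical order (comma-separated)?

Bearing, Cap, Cover, Gizmo, Hub, Ring, Rod, Shaft

Base: (Rod, amt=1).
Iteration 1: components of {Rod} -> Bearing = 1*5 = 5, Cap = 1*4 = 4, Ring = 1*2 = 2.
Iteration 2: components of {Bearing,Cap,Ring} -> Cover = 4*1 = 4, Hub = 4*3 = 12.
Iteration 3: components of {Cover,Hub} -> Gizmo = 4*3 = 12.
Iteration 4: components of {Gizmo} -> Shaft = 12*4 = 48.
Iteration 5: no further components; recursion stops.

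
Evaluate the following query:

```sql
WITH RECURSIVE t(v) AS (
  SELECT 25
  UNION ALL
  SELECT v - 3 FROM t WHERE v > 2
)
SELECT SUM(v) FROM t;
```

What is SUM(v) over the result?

117

Base: v=25.
Iteration 1: 25 > 2 holds -> v = 25 - 3 = 22.
Iteration 2: 22 > 2 holds -> v = 22 - 3 = 19.
Iteration 3: 19 > 2 holds -> v = 19 - 3 = 16.
Iteration 4: 16 > 2 holds -> v = 16 - 3 = 13.
Iteration 5: 13 > 2 holds -> v = 13 - 3 = 10.
Iteration 6: 10 > 2 holds -> v = 10 - 3 = 7.
Iteration 7: 7 > 2 holds -> v = 7 - 3 = 4.
Iteration 8: 4 > 2 holds -> v = 4 - 3 = 1.
Iteration 9: 1 > 2 fails; recursion stops.
SUM(v) = 25 + 22 + 19 + 16 + 13 + 10 + 7 + 4 + 1 = 117.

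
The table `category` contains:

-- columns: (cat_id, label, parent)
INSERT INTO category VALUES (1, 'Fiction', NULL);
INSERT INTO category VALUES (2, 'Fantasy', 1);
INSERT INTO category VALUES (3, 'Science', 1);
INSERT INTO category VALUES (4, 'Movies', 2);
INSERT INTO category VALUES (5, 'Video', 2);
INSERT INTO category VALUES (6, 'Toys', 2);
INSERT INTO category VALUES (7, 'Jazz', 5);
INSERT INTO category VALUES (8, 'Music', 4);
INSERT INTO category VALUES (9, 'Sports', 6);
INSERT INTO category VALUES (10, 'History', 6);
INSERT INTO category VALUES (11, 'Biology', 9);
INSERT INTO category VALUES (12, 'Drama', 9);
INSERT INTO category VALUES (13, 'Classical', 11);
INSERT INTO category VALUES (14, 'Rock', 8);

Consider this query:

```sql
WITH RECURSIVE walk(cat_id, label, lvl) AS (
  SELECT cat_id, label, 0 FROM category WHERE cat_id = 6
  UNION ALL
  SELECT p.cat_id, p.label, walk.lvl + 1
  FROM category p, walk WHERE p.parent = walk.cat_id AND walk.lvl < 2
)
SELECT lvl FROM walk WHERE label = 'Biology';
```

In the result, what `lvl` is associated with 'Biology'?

2

Base: cat_id=6 (Toys) at lvl 0.
Iteration 1: rows with parent in {6} -> Sports (id 9, lvl 1), History (id 10, lvl 1).
Iteration 2: rows with parent in {9,10} -> Biology (id 11, lvl 2), Drama (id 12, lvl 2).
Iteration 3: lvl < 2 fails for all current rows; recursion stops.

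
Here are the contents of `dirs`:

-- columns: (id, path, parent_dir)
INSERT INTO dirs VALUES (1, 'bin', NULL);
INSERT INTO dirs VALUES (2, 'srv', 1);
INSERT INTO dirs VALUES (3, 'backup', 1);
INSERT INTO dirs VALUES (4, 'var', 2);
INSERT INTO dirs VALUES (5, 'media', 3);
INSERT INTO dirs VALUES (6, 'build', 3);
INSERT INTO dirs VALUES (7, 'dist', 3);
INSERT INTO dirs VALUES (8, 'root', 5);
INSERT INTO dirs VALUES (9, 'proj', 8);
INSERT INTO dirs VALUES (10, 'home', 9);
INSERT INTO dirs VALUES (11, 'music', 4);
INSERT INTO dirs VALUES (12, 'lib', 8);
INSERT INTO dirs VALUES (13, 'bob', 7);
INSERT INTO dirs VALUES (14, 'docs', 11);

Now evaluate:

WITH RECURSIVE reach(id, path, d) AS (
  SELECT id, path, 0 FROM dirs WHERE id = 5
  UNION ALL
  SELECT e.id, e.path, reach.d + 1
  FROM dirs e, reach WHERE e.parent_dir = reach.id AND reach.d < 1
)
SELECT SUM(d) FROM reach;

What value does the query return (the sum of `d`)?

Base: id=5 (media) at d 0.
Iteration 1: rows with parent_dir in {5} -> root (id 8, d 1).
Iteration 2: d < 1 fails for all current rows; recursion stops.
SUM(d) = 0 + 1 = 1.

1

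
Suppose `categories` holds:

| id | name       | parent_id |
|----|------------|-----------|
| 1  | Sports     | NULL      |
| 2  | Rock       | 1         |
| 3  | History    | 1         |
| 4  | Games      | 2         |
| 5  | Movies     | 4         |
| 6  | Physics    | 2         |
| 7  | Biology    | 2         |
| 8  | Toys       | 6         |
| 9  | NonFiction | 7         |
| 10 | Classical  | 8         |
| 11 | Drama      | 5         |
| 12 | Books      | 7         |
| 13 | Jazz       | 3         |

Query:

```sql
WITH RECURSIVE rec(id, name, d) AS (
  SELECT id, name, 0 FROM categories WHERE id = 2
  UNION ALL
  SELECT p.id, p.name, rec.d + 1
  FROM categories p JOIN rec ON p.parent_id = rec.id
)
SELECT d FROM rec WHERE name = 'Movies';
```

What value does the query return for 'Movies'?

Base: id=2 (Rock) at d 0.
Iteration 1: rows with parent_id in {2} -> Games (id 4, d 1), Physics (id 6, d 1), Biology (id 7, d 1).
Iteration 2: rows with parent_id in {4,6,7} -> Movies (id 5, d 2), Toys (id 8, d 2), NonFiction (id 9, d 2), Books (id 12, d 2).
Iteration 3: rows with parent_id in {5,8,9,12} -> Classical (id 10, d 3), Drama (id 11, d 3).
Iteration 4: no rows with parent_id in {10,11}; recursion stops.

2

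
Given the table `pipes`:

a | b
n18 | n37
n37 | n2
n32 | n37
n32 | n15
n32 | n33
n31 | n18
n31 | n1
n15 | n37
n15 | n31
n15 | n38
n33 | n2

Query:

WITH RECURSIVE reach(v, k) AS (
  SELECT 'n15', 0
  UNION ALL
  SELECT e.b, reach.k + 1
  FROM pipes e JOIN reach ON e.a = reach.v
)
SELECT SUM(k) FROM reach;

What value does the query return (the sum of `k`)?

16

Base: (n15, k=0).
Iteration 1: edges from {n15} -> (n31, k=1), (n37, k=1), (n38, k=1).
Iteration 2: edges from {n31,n37,n38} -> (n1, k=2), (n18, k=2), (n2, k=2).
Iteration 3: edges from {n1,n18,n2} -> (n37, k=3).
Iteration 4: edges from {n37} -> (n2, k=4).
Iteration 5: no outgoing edges from {n2}; recursion stops.
SUM(k) = 0 + 1 + 1 + 1 + 2 + 2 + 2 + 3 + 4 = 16.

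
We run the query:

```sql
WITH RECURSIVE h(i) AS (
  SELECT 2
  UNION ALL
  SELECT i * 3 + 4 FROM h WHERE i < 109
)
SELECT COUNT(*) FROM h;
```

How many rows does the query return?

Base: i=2.
Iteration 1: 2 < 109 holds -> i = 2 * 3 + 4 = 10.
Iteration 2: 10 < 109 holds -> i = 10 * 3 + 4 = 34.
Iteration 3: 34 < 109 holds -> i = 34 * 3 + 4 = 106.
Iteration 4: 106 < 109 holds -> i = 106 * 3 + 4 = 322.
Iteration 5: 322 < 109 fails; recursion stops.
Total rows emitted: 5.

5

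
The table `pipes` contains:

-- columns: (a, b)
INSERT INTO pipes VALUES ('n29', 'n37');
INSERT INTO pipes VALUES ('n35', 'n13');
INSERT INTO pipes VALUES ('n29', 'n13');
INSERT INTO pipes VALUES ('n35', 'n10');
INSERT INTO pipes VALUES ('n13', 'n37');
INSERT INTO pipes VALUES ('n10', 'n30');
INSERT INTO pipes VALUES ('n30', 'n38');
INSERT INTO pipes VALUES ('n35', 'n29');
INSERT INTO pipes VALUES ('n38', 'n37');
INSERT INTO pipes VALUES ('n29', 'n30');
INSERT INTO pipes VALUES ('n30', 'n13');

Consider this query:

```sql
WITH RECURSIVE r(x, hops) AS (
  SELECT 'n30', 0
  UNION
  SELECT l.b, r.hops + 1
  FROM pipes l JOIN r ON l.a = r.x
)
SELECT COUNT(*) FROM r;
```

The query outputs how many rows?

Base: (n30, hops=0).
Iteration 1: edges from {n30} -> (n13, hops=1), (n38, hops=1).
Iteration 2: edges from {n13,n38} -> (n37, hops=2). [UNION drops 1 duplicate row(s)]
Iteration 3: no outgoing edges from {n37}; recursion stops.
Total rows emitted: 4.

4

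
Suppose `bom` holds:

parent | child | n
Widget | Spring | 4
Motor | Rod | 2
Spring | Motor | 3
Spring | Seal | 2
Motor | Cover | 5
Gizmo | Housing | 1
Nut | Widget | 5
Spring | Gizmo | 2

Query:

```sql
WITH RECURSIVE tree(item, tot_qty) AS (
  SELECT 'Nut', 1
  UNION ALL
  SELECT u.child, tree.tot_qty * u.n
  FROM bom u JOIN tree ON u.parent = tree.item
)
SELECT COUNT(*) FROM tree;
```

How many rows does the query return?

9

Base: (Nut, tot_qty=1).
Iteration 1: components of {Nut} -> Widget = 1*5 = 5.
Iteration 2: components of {Widget} -> Spring = 5*4 = 20.
Iteration 3: components of {Spring} -> Gizmo = 20*2 = 40, Motor = 20*3 = 60, Seal = 20*2 = 40.
Iteration 4: components of {Gizmo,Motor,Seal} -> Cover = 60*5 = 300, Housing = 40*1 = 40, Rod = 60*2 = 120.
Iteration 5: no further components; recursion stops.
Total rows emitted: 9.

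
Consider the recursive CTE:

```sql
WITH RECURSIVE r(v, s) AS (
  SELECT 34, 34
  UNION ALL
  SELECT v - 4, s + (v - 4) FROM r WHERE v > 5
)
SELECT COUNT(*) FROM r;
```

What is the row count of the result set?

Base: v=34, s=34.
Iteration 1: 34 > 5 holds -> v = 34 - 4 = 30, s = 34 + 30 = 64.
Iteration 2: 30 > 5 holds -> v = 30 - 4 = 26, s = 64 + 26 = 90.
Iteration 3: 26 > 5 holds -> v = 26 - 4 = 22, s = 90 + 22 = 112.
Iteration 4: 22 > 5 holds -> v = 22 - 4 = 18, s = 112 + 18 = 130.
Iteration 5: 18 > 5 holds -> v = 18 - 4 = 14, s = 130 + 14 = 144.
Iteration 6: 14 > 5 holds -> v = 14 - 4 = 10, s = 144 + 10 = 154.
Iteration 7: 10 > 5 holds -> v = 10 - 4 = 6, s = 154 + 6 = 160.
Iteration 8: 6 > 5 holds -> v = 6 - 4 = 2, s = 160 + 2 = 162.
Iteration 9: 2 > 5 fails; recursion stops.
Total rows emitted: 9.

9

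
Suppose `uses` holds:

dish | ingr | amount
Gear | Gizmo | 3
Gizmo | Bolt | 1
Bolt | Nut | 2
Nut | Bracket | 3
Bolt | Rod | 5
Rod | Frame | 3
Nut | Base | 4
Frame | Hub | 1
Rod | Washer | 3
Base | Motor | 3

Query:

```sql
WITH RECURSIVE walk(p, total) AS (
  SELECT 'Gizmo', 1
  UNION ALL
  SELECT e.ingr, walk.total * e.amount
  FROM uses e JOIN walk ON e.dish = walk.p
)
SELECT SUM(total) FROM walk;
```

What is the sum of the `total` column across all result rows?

92

Base: (Gizmo, total=1).
Iteration 1: components of {Gizmo} -> Bolt = 1*1 = 1.
Iteration 2: components of {Bolt} -> Nut = 1*2 = 2, Rod = 1*5 = 5.
Iteration 3: components of {Nut,Rod} -> Base = 2*4 = 8, Bracket = 2*3 = 6, Frame = 5*3 = 15, Washer = 5*3 = 15.
Iteration 4: components of {Base,Bracket,Frame,Washer} -> Hub = 15*1 = 15, Motor = 8*3 = 24.
Iteration 5: no further components; recursion stops.
SUM(total) = 1 + 1 + 2 + 5 + 6 + 8 + 15 + 15 + 24 + 15 = 92.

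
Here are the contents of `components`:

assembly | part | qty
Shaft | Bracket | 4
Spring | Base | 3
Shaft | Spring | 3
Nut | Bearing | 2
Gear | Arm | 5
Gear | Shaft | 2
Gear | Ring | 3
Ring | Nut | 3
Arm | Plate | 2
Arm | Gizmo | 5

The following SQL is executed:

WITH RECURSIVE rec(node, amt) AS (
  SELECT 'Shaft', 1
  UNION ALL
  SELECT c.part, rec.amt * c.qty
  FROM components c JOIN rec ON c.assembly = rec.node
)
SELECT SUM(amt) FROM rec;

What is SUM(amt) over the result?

Base: (Shaft, amt=1).
Iteration 1: components of {Shaft} -> Bracket = 1*4 = 4, Spring = 1*3 = 3.
Iteration 2: components of {Bracket,Spring} -> Base = 3*3 = 9.
Iteration 3: no further components; recursion stops.
SUM(amt) = 1 + 3 + 4 + 9 = 17.

17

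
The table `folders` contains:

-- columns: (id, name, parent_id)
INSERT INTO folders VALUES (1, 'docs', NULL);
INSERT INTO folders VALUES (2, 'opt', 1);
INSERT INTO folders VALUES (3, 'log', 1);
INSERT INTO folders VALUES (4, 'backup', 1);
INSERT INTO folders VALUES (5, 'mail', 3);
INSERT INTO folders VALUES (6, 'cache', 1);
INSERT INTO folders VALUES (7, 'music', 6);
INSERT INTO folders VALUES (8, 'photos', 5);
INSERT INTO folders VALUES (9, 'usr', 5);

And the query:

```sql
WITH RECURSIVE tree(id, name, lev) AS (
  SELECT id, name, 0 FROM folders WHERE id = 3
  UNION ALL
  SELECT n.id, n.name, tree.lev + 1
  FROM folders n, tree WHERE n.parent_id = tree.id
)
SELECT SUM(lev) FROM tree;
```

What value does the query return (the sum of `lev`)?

Base: id=3 (log) at lev 0.
Iteration 1: rows with parent_id in {3} -> mail (id 5, lev 1).
Iteration 2: rows with parent_id in {5} -> photos (id 8, lev 2), usr (id 9, lev 2).
Iteration 3: no rows with parent_id in {8,9}; recursion stops.
SUM(lev) = 0 + 1 + 2 + 2 = 5.

5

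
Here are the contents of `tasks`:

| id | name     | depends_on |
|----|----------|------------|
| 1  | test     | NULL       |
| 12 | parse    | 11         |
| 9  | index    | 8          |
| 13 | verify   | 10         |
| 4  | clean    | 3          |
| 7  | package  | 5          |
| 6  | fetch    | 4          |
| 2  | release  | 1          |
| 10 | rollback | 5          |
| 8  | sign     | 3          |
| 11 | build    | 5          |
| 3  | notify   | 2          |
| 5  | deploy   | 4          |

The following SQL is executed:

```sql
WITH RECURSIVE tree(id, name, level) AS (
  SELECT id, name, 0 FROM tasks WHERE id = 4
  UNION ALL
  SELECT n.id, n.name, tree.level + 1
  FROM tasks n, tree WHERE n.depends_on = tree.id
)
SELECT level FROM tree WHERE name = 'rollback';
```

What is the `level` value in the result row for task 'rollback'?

Base: id=4 (clean) at level 0.
Iteration 1: rows with depends_on in {4} -> deploy (id 5, level 1), fetch (id 6, level 1).
Iteration 2: rows with depends_on in {5,6} -> package (id 7, level 2), rollback (id 10, level 2), build (id 11, level 2).
Iteration 3: rows with depends_on in {7,10,11} -> parse (id 12, level 3), verify (id 13, level 3).
Iteration 4: no rows with depends_on in {12,13}; recursion stops.

2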